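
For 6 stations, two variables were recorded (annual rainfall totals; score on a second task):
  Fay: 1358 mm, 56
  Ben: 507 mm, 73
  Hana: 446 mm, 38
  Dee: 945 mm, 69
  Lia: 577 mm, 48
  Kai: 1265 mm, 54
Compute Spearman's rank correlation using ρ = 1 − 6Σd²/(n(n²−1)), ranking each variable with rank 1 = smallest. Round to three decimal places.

0.257

Ranks of variable 1: 6, 2, 1, 4, 3, 5
Ranks of variable 2: 4, 6, 1, 5, 2, 3
d = r₁ − r₂: 2, -4, 0, -1, 1, 2
d²: 4, 16, 0, 1, 1, 4; Σd² = 26
ρ = 1 − 6·26/(6·35) = 1 − 156/210 = 0.257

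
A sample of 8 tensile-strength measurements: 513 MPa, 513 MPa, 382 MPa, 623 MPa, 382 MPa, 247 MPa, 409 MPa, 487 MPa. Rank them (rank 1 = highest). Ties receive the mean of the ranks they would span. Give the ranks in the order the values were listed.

Sorted (descending): 623, 513, 513, 487, 409, 382, 382, 247
The 2 values of 513 occupy positions 2–3 → average rank (2+3)/2 = 2.5.
The 2 values of 382 occupy positions 6–7 → average rank (6+7)/2 = 6.5.

2.5, 2.5, 6.5, 1, 6.5, 8, 5, 4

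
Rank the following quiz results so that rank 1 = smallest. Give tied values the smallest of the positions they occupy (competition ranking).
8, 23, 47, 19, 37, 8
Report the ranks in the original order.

1, 4, 6, 3, 5, 1

Sorted (ascending): 8, 8, 19, 23, 37, 47
The 2 values of 8 occupy positions 1–2 → each gets rank 1.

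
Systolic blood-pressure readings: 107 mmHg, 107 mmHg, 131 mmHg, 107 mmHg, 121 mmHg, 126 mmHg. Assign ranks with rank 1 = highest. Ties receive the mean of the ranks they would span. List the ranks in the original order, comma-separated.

Sorted (descending): 131, 126, 121, 107, 107, 107
The 3 values of 107 occupy positions 4–6 → average rank 5.

5, 5, 1, 5, 3, 2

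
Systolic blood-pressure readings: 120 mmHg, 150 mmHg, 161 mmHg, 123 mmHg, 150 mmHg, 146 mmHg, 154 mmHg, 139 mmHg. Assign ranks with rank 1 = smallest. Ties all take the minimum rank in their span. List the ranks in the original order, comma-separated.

1, 5, 8, 2, 5, 4, 7, 3

Sorted (ascending): 120, 123, 139, 146, 150, 150, 154, 161
The 2 values of 150 occupy positions 5–6 → each gets rank 5.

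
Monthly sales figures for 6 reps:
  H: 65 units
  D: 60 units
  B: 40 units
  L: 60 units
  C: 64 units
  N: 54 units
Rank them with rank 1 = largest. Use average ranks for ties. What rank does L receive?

Sorted (descending): 65, 64, 60, 60, 54, 40
The 2 values of 60 occupy positions 3–4 → average rank (3+4)/2 = 3.5.
L has value 60 units → rank 3.5.

3.5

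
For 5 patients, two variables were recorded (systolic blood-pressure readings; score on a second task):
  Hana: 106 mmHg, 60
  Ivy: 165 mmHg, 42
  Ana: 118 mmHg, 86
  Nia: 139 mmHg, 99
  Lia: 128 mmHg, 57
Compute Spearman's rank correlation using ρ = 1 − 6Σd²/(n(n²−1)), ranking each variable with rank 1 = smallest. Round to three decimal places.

-0.300

Ranks of variable 1: 1, 5, 2, 4, 3
Ranks of variable 2: 3, 1, 4, 5, 2
d = r₁ − r₂: -2, 4, -2, -1, 1
d²: 4, 16, 4, 1, 1; Σd² = 26
ρ = 1 − 6·26/(5·24) = 1 − 156/120 = -0.300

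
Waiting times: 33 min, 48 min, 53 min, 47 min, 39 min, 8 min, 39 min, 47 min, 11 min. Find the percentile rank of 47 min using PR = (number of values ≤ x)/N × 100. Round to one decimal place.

77.8

N = 9.
Strictly below 47: 5. Equal to 47: 2.
PR = 7/9 × 100 = 77.8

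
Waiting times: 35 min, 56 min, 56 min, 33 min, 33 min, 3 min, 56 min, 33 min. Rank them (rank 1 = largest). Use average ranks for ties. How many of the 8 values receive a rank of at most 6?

7

Sorted (descending): 56, 56, 56, 35, 33, 33, 33, 3
The 3 values of 56 occupy positions 1–3 → average rank 2.
The 3 values of 33 occupy positions 5–7 → average rank 6.
Ranks ≤ 6: {2, 2, 2, 4, 6, 6, 6} → 7 values.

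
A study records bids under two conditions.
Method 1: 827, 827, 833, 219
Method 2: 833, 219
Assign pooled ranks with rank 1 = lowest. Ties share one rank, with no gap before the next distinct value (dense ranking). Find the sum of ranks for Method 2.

4

Sorted (ascending): 219, 219, 827, 827, 833, 833
The 2 values of 219 share dense rank 1.
The 2 values of 827 share dense rank 2.
The 2 values of 833 share dense rank 3.
Method 2 values → pooled ranks: 833→3, 219→1
Rank sum = 3 + 1 = 4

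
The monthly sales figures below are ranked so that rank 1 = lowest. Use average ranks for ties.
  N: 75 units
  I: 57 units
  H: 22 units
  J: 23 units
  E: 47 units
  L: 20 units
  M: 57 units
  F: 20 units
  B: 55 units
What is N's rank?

9

Sorted (ascending): 20, 20, 22, 23, 47, 55, 57, 57, 75
The 2 values of 20 occupy positions 1–2 → average rank (1+2)/2 = 1.5.
The 2 values of 57 occupy positions 7–8 → average rank (7+8)/2 = 7.5.
N has value 75 units → rank 9.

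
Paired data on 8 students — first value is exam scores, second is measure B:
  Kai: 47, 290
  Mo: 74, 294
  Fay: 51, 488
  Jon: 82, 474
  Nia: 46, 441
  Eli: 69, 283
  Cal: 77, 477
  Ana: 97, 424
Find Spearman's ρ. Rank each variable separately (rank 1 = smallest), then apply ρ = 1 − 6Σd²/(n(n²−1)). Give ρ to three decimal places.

Ranks of variable 1: 2, 5, 3, 7, 1, 4, 6, 8
Ranks of variable 2: 2, 3, 8, 6, 5, 1, 7, 4
d = r₁ − r₂: 0, 2, -5, 1, -4, 3, -1, 4
d²: 0, 4, 25, 1, 16, 9, 1, 16; Σd² = 72
ρ = 1 − 6·72/(8·63) = 1 − 432/504 = 0.143

0.143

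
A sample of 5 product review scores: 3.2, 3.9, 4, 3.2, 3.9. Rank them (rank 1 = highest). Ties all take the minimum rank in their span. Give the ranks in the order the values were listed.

4, 2, 1, 4, 2

Sorted (descending): 4, 3.9, 3.9, 3.2, 3.2
The 2 values of 3.9 occupy positions 2–3 → each gets rank 2.
The 2 values of 3.2 occupy positions 4–5 → each gets rank 4.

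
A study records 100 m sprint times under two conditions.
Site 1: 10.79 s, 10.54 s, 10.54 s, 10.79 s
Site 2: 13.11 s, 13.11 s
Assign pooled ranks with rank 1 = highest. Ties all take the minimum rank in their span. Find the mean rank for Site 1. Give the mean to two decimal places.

Sorted (descending): 13.11, 13.11, 10.79, 10.79, 10.54, 10.54
The 2 values of 13.11 occupy positions 1–2 → each gets rank 1.
The 2 values of 10.79 occupy positions 3–4 → each gets rank 3.
The 2 values of 10.54 occupy positions 5–6 → each gets rank 5.
Site 1 values → pooled ranks: 10.79→3, 10.54→5, 10.54→5, 10.79→3
Mean rank = (3 + 5 + 5 + 3) / 4 = 4.00

4.00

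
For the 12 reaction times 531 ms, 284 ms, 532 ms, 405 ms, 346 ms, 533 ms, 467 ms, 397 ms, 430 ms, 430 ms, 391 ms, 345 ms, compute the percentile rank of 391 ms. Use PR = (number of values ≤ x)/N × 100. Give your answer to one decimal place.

33.3

N = 12.
Strictly below 391: 3. Equal to 391: 1.
PR = 4/12 × 100 = 33.3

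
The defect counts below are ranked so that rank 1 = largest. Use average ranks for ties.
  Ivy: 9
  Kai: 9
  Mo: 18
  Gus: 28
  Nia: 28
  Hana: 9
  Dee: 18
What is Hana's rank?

6

Sorted (descending): 28, 28, 18, 18, 9, 9, 9
The 2 values of 28 occupy positions 1–2 → average rank (1+2)/2 = 1.5.
The 2 values of 18 occupy positions 3–4 → average rank (3+4)/2 = 3.5.
The 3 values of 9 occupy positions 5–7 → average rank 6.
Hana has value 9 → rank 6.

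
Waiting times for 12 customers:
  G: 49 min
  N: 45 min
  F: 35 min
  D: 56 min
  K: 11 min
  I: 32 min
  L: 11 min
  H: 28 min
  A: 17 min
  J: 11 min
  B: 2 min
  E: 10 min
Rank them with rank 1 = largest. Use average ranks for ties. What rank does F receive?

Sorted (descending): 56, 49, 45, 35, 32, 28, 17, 11, 11, 11, 10, 2
The 3 values of 11 occupy positions 8–10 → average rank 9.
F has value 35 min → rank 4.

4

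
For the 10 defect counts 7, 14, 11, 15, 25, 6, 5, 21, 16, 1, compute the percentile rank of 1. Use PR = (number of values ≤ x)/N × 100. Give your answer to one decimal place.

N = 10.
Strictly below 1: 0. Equal to 1: 1.
PR = 1/10 × 100 = 10.0

10.0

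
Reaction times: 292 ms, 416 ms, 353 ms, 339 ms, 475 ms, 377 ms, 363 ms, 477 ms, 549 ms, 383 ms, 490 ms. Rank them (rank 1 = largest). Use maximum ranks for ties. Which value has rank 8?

363

Sorted (descending): 549, 490, 477, 475, 416, 383, 377, 363, 353, 339, 292
No ties — each value takes its position as its rank.
Rank 8 → value 363.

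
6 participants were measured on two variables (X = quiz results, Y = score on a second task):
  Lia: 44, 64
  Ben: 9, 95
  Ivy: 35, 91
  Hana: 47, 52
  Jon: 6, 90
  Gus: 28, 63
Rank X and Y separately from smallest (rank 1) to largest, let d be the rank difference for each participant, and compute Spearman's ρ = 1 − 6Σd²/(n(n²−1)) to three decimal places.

Ranks of variable 1: 5, 2, 4, 6, 1, 3
Ranks of variable 2: 3, 6, 5, 1, 4, 2
d = r₁ − r₂: 2, -4, -1, 5, -3, 1
d²: 4, 16, 1, 25, 9, 1; Σd² = 56
ρ = 1 − 6·56/(6·35) = 1 − 336/210 = -0.600

-0.600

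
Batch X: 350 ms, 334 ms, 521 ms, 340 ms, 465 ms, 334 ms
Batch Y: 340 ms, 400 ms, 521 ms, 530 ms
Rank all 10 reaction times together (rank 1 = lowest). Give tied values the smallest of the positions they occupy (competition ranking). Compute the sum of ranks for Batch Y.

27

Sorted (ascending): 334, 334, 340, 340, 350, 400, 465, 521, 521, 530
The 2 values of 334 occupy positions 1–2 → each gets rank 1.
The 2 values of 340 occupy positions 3–4 → each gets rank 3.
The 2 values of 521 occupy positions 8–9 → each gets rank 8.
Batch Y values → pooled ranks: 340→3, 400→6, 521→8, 530→10
Rank sum = 3 + 6 + 8 + 10 = 27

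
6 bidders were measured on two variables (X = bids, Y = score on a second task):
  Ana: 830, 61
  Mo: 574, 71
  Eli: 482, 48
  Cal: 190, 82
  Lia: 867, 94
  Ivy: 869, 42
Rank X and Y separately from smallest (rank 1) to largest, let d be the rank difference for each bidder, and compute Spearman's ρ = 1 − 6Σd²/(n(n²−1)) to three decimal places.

-0.257

Ranks of variable 1: 4, 3, 2, 1, 5, 6
Ranks of variable 2: 3, 4, 2, 5, 6, 1
d = r₁ − r₂: 1, -1, 0, -4, -1, 5
d²: 1, 1, 0, 16, 1, 25; Σd² = 44
ρ = 1 − 6·44/(6·35) = 1 − 264/210 = -0.257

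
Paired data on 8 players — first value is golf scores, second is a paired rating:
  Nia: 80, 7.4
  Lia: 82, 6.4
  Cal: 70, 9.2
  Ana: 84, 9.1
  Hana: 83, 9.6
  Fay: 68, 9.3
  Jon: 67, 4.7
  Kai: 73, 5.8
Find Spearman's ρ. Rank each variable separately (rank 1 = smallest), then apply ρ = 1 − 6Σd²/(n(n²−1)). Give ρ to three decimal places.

Ranks of variable 1: 5, 6, 3, 8, 7, 2, 1, 4
Ranks of variable 2: 4, 3, 6, 5, 8, 7, 1, 2
d = r₁ − r₂: 1, 3, -3, 3, -1, -5, 0, 2
d²: 1, 9, 9, 9, 1, 25, 0, 4; Σd² = 58
ρ = 1 − 6·58/(8·63) = 1 − 348/504 = 0.310

0.310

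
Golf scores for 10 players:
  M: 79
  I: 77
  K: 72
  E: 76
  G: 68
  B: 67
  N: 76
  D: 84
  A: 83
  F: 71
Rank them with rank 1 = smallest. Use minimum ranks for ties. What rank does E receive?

Sorted (ascending): 67, 68, 71, 72, 76, 76, 77, 79, 83, 84
The 2 values of 76 occupy positions 5–6 → each gets rank 5.
E has value 76 → rank 5.

5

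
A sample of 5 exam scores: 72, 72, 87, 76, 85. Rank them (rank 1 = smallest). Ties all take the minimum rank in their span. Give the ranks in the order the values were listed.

1, 1, 5, 3, 4

Sorted (ascending): 72, 72, 76, 85, 87
The 2 values of 72 occupy positions 1–2 → each gets rank 1.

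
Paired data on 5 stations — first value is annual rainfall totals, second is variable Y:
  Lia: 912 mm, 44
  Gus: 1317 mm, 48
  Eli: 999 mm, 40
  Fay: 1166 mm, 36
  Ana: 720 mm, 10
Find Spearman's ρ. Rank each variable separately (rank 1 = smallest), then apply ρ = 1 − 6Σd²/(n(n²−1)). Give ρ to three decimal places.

Ranks of variable 1: 2, 5, 3, 4, 1
Ranks of variable 2: 4, 5, 3, 2, 1
d = r₁ − r₂: -2, 0, 0, 2, 0
d²: 4, 0, 0, 4, 0; Σd² = 8
ρ = 1 − 6·8/(5·24) = 1 − 48/120 = 0.600

0.600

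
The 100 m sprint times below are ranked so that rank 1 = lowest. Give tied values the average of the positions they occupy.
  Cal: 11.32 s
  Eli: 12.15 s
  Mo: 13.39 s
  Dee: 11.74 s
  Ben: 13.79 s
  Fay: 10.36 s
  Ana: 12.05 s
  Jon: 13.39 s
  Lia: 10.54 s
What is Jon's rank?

Sorted (ascending): 10.36, 10.54, 11.32, 11.74, 12.05, 12.15, 13.39, 13.39, 13.79
The 2 values of 13.39 occupy positions 7–8 → average rank (7+8)/2 = 7.5.
Jon has value 13.39 s → rank 7.5.

7.5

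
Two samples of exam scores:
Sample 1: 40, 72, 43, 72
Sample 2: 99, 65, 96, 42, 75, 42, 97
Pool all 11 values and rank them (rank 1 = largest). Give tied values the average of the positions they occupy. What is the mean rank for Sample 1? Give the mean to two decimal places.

7.50

Sorted (descending): 99, 97, 96, 75, 72, 72, 65, 43, 42, 42, 40
The 2 values of 72 occupy positions 5–6 → average rank (5+6)/2 = 5.5.
The 2 values of 42 occupy positions 9–10 → average rank (9+10)/2 = 9.5.
Sample 1 values → pooled ranks: 40→11, 72→5.5, 43→8, 72→5.5
Mean rank = (11 + 5.5 + 8 + 5.5) / 4 = 7.50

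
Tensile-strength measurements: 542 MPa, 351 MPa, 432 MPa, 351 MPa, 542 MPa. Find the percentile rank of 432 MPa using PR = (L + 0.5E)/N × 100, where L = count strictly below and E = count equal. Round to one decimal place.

50.0

N = 5.
Strictly below 432: 2. Equal to 432: 1.
PR = (2 + 0.5·1)/5 × 100 = 50.0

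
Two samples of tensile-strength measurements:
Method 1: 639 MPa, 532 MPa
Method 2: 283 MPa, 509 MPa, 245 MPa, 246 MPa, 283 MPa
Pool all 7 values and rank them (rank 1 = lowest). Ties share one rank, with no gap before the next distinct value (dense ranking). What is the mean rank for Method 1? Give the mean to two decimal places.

Sorted (ascending): 245, 246, 283, 283, 509, 532, 639
The 2 values of 283 share dense rank 3.
Remaining distinct values take the next consecutive integers.
Method 1 values → pooled ranks: 639→6, 532→5
Mean rank = (6 + 5) / 2 = 5.50

5.50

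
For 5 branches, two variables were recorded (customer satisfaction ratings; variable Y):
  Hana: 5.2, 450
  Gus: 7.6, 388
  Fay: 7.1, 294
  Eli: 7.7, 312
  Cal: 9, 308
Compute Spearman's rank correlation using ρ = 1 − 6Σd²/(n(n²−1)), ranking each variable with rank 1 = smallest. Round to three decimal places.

-0.400

Ranks of variable 1: 1, 3, 2, 4, 5
Ranks of variable 2: 5, 4, 1, 3, 2
d = r₁ − r₂: -4, -1, 1, 1, 3
d²: 16, 1, 1, 1, 9; Σd² = 28
ρ = 1 − 6·28/(5·24) = 1 − 168/120 = -0.400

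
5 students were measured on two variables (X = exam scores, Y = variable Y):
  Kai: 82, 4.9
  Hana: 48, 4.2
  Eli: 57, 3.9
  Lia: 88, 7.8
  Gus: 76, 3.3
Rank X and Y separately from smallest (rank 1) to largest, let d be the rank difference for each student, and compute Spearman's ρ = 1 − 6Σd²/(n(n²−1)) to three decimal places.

Ranks of variable 1: 4, 1, 2, 5, 3
Ranks of variable 2: 4, 3, 2, 5, 1
d = r₁ − r₂: 0, -2, 0, 0, 2
d²: 0, 4, 0, 0, 4; Σd² = 8
ρ = 1 − 6·8/(5·24) = 1 − 48/120 = 0.600

0.600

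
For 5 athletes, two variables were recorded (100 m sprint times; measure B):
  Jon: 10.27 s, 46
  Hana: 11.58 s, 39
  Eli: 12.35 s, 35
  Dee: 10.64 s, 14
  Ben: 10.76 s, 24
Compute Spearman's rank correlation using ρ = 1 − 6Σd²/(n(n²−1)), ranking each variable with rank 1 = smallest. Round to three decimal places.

Ranks of variable 1: 1, 4, 5, 2, 3
Ranks of variable 2: 5, 4, 3, 1, 2
d = r₁ − r₂: -4, 0, 2, 1, 1
d²: 16, 0, 4, 1, 1; Σd² = 22
ρ = 1 − 6·22/(5·24) = 1 − 132/120 = -0.100

-0.100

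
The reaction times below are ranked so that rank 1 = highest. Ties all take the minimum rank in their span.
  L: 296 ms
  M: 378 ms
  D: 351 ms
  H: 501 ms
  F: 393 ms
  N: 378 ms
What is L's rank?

6

Sorted (descending): 501, 393, 378, 378, 351, 296
The 2 values of 378 occupy positions 3–4 → each gets rank 3.
L has value 296 ms → rank 6.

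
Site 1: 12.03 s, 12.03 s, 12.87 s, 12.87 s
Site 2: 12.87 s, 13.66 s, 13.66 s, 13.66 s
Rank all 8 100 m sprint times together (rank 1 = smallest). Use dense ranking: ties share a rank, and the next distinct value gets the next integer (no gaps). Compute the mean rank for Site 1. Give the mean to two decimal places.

Sorted (ascending): 12.03, 12.03, 12.87, 12.87, 12.87, 13.66, 13.66, 13.66
The 2 values of 12.03 share dense rank 1.
The 3 values of 12.87 share dense rank 2.
The 3 values of 13.66 share dense rank 3.
Site 1 values → pooled ranks: 12.03→1, 12.03→1, 12.87→2, 12.87→2
Mean rank = (1 + 1 + 2 + 2) / 4 = 1.50

1.50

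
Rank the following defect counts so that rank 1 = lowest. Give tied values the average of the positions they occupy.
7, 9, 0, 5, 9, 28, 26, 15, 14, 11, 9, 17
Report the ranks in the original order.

Sorted (ascending): 0, 5, 7, 9, 9, 9, 11, 14, 15, 17, 26, 28
The 3 values of 9 occupy positions 4–6 → average rank 5.

3, 5, 1, 2, 5, 12, 11, 9, 8, 7, 5, 10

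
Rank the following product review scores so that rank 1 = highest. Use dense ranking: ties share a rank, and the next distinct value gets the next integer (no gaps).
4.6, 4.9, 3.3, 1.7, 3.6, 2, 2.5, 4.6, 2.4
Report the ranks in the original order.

2, 1, 4, 8, 3, 7, 5, 2, 6

Sorted (descending): 4.9, 4.6, 4.6, 3.6, 3.3, 2.5, 2.4, 2, 1.7
The 2 values of 4.6 share dense rank 2.
Remaining distinct values take the next consecutive integers.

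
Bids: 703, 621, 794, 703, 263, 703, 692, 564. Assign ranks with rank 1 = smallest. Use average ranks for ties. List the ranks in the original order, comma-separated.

6, 3, 8, 6, 1, 6, 4, 2

Sorted (ascending): 263, 564, 621, 692, 703, 703, 703, 794
The 3 values of 703 occupy positions 5–7 → average rank 6.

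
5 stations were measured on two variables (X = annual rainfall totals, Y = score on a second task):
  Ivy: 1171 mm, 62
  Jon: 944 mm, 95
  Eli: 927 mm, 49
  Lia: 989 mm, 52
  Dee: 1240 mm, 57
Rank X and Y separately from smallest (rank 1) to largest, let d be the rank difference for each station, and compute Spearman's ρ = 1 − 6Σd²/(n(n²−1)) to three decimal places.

0.300

Ranks of variable 1: 4, 2, 1, 3, 5
Ranks of variable 2: 4, 5, 1, 2, 3
d = r₁ − r₂: 0, -3, 0, 1, 2
d²: 0, 9, 0, 1, 4; Σd² = 14
ρ = 1 − 6·14/(5·24) = 1 − 84/120 = 0.300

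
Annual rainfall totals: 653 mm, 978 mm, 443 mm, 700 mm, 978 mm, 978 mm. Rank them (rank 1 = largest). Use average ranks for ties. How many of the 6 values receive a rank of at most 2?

3

Sorted (descending): 978, 978, 978, 700, 653, 443
The 3 values of 978 occupy positions 1–3 → average rank 2.
Ranks ≤ 2: {2, 2, 2} → 3 values.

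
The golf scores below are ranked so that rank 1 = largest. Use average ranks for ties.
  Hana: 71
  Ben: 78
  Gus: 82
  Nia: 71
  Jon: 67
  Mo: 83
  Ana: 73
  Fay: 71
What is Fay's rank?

Sorted (descending): 83, 82, 78, 73, 71, 71, 71, 67
The 3 values of 71 occupy positions 5–7 → average rank 6.
Fay has value 71 → rank 6.

6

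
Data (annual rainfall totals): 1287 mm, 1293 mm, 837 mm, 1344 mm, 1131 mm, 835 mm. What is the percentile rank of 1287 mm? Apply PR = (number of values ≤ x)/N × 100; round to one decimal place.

N = 6.
Strictly below 1287: 3. Equal to 1287: 1.
PR = 4/6 × 100 = 66.7

66.7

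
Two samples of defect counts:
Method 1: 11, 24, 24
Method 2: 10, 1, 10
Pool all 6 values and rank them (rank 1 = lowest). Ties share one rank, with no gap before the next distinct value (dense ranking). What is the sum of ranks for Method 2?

5

Sorted (ascending): 1, 10, 10, 11, 24, 24
The 2 values of 10 share dense rank 2.
The 2 values of 24 share dense rank 4.
Remaining distinct values take the next consecutive integers.
Method 2 values → pooled ranks: 10→2, 1→1, 10→2
Rank sum = 2 + 1 + 2 = 5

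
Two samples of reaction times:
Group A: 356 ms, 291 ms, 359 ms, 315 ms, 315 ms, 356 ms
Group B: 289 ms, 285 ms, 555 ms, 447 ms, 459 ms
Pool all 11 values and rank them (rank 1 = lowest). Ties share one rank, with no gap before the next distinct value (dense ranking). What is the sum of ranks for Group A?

Sorted (ascending): 285, 289, 291, 315, 315, 356, 356, 359, 447, 459, 555
The 2 values of 315 share dense rank 4.
The 2 values of 356 share dense rank 5.
Remaining distinct values take the next consecutive integers.
Group A values → pooled ranks: 356→5, 291→3, 359→6, 315→4, 315→4, 356→5
Rank sum = 5 + 3 + 6 + 4 + 4 + 5 = 27

27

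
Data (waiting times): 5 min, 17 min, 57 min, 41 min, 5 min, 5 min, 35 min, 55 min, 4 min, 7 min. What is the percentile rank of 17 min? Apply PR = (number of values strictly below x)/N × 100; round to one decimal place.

N = 10.
Strictly below 17: 5. Equal to 17: 1.
PR = 5/10 × 100 = 50.0

50.0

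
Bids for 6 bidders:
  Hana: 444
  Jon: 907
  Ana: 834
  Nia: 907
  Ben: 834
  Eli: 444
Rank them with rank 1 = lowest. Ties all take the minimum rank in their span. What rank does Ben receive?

Sorted (ascending): 444, 444, 834, 834, 907, 907
The 2 values of 444 occupy positions 1–2 → each gets rank 1.
The 2 values of 834 occupy positions 3–4 → each gets rank 3.
The 2 values of 907 occupy positions 5–6 → each gets rank 5.
Ben has value 834 → rank 3.

3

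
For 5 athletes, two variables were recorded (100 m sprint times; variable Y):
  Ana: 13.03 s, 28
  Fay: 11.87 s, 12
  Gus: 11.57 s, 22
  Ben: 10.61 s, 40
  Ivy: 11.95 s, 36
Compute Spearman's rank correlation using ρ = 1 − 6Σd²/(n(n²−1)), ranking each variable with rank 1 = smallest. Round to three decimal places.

-0.200

Ranks of variable 1: 5, 3, 2, 1, 4
Ranks of variable 2: 3, 1, 2, 5, 4
d = r₁ − r₂: 2, 2, 0, -4, 0
d²: 4, 4, 0, 16, 0; Σd² = 24
ρ = 1 − 6·24/(5·24) = 1 − 144/120 = -0.200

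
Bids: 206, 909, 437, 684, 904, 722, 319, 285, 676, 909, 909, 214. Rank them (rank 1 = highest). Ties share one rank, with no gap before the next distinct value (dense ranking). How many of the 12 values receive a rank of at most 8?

10

Sorted (descending): 909, 909, 909, 904, 722, 684, 676, 437, 319, 285, 214, 206
The 3 values of 909 share dense rank 1.
Remaining distinct values take the next consecutive integers.
Ranks ≤ 8: {1, 1, 1, 2, 3, 4, 5, 6, 7, 8} → 10 values.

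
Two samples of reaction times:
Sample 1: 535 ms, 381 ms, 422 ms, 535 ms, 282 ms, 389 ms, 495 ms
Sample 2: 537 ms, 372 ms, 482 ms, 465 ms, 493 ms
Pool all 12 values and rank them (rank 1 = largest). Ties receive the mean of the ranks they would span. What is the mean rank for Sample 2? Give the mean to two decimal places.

6.00

Sorted (descending): 537, 535, 535, 495, 493, 482, 465, 422, 389, 381, 372, 282
The 2 values of 535 occupy positions 2–3 → average rank (2+3)/2 = 2.5.
Sample 2 values → pooled ranks: 537→1, 372→11, 482→6, 465→7, 493→5
Mean rank = (1 + 11 + 6 + 7 + 5) / 5 = 6.00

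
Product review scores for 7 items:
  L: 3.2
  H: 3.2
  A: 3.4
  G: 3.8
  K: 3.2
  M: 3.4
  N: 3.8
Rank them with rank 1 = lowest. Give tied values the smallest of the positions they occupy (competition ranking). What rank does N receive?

Sorted (ascending): 3.2, 3.2, 3.2, 3.4, 3.4, 3.8, 3.8
The 3 values of 3.2 occupy positions 1–3 → each gets rank 1.
The 2 values of 3.4 occupy positions 4–5 → each gets rank 4.
The 2 values of 3.8 occupy positions 6–7 → each gets rank 6.
N has value 3.8 → rank 6.

6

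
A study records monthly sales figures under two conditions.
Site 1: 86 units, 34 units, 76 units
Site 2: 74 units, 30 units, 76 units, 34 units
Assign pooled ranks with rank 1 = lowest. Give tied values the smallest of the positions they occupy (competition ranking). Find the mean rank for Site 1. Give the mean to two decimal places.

4.67

Sorted (ascending): 30, 34, 34, 74, 76, 76, 86
The 2 values of 34 occupy positions 2–3 → each gets rank 2.
The 2 values of 76 occupy positions 5–6 → each gets rank 5.
Site 1 values → pooled ranks: 86→7, 34→2, 76→5
Mean rank = (7 + 2 + 5) / 3 = 4.67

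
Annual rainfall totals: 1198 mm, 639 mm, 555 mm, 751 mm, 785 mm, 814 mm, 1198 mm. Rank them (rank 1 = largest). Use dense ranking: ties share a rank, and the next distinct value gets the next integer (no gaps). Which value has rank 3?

Sorted (descending): 1198, 1198, 814, 785, 751, 639, 555
The 2 values of 1198 share dense rank 1.
Remaining distinct values take the next consecutive integers.
Rank 3 → value 785.

785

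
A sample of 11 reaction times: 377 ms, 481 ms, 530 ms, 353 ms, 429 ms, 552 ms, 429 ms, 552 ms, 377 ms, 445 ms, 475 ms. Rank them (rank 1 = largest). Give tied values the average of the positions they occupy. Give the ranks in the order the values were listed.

Sorted (descending): 552, 552, 530, 481, 475, 445, 429, 429, 377, 377, 353
The 2 values of 552 occupy positions 1–2 → average rank (1+2)/2 = 1.5.
The 2 values of 429 occupy positions 7–8 → average rank (7+8)/2 = 7.5.
The 2 values of 377 occupy positions 9–10 → average rank (9+10)/2 = 9.5.

9.5, 4, 3, 11, 7.5, 1.5, 7.5, 1.5, 9.5, 6, 5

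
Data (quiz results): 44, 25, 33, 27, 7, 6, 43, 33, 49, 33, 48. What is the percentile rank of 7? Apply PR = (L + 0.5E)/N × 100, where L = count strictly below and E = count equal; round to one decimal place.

N = 11.
Strictly below 7: 1. Equal to 7: 1.
PR = (1 + 0.5·1)/11 × 100 = 13.6

13.6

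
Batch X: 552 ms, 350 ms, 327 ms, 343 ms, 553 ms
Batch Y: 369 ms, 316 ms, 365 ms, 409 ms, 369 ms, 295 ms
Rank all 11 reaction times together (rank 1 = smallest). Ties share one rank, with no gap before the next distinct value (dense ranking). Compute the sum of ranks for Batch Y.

31

Sorted (ascending): 295, 316, 327, 343, 350, 365, 369, 369, 409, 552, 553
The 2 values of 369 share dense rank 7.
Remaining distinct values take the next consecutive integers.
Batch Y values → pooled ranks: 369→7, 316→2, 365→6, 409→8, 369→7, 295→1
Rank sum = 7 + 2 + 6 + 8 + 7 + 1 = 31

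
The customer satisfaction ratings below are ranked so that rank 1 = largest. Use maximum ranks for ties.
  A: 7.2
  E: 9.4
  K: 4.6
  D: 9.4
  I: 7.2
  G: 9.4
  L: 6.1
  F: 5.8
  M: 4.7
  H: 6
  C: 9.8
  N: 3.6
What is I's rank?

Sorted (descending): 9.8, 9.4, 9.4, 9.4, 7.2, 7.2, 6.1, 6, 5.8, 4.7, 4.6, 3.6
The 3 values of 9.4 occupy positions 2–4 → each gets rank 4.
The 2 values of 7.2 occupy positions 5–6 → each gets rank 6.
I has value 7.2 → rank 6.

6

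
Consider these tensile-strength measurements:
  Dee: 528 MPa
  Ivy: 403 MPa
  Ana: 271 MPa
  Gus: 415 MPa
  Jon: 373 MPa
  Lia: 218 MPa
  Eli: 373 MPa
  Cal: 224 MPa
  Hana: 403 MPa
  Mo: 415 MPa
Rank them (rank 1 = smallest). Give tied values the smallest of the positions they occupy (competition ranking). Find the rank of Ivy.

Sorted (ascending): 218, 224, 271, 373, 373, 403, 403, 415, 415, 528
The 2 values of 373 occupy positions 4–5 → each gets rank 4.
The 2 values of 403 occupy positions 6–7 → each gets rank 6.
The 2 values of 415 occupy positions 8–9 → each gets rank 8.
Ivy has value 403 MPa → rank 6.

6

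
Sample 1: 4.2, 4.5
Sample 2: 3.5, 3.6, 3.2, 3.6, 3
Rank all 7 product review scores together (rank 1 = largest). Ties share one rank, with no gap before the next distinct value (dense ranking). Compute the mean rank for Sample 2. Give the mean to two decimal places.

4.20

Sorted (descending): 4.5, 4.2, 3.6, 3.6, 3.5, 3.2, 3
The 2 values of 3.6 share dense rank 3.
Remaining distinct values take the next consecutive integers.
Sample 2 values → pooled ranks: 3.5→4, 3.6→3, 3.2→5, 3.6→3, 3→6
Mean rank = (4 + 3 + 5 + 3 + 6) / 5 = 4.20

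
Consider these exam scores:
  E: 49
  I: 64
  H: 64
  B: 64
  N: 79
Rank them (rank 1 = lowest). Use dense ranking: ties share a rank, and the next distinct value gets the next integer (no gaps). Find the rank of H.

2

Sorted (ascending): 49, 64, 64, 64, 79
The 3 values of 64 share dense rank 2.
Remaining distinct values take the next consecutive integers.
H has value 64 → rank 2.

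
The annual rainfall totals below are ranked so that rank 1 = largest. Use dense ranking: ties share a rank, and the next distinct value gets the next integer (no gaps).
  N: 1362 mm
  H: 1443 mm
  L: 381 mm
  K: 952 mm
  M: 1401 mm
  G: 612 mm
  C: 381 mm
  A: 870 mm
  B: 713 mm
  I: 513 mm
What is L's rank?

Sorted (descending): 1443, 1401, 1362, 952, 870, 713, 612, 513, 381, 381
The 2 values of 381 share dense rank 9.
Remaining distinct values take the next consecutive integers.
L has value 381 mm → rank 9.

9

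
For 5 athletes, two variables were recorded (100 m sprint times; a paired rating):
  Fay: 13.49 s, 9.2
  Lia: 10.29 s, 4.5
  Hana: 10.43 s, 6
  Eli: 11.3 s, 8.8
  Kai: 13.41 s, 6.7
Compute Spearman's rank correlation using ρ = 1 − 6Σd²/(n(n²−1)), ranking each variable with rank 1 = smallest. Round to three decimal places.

0.900

Ranks of variable 1: 5, 1, 2, 3, 4
Ranks of variable 2: 5, 1, 2, 4, 3
d = r₁ − r₂: 0, 0, 0, -1, 1
d²: 0, 0, 0, 1, 1; Σd² = 2
ρ = 1 − 6·2/(5·24) = 1 − 12/120 = 0.900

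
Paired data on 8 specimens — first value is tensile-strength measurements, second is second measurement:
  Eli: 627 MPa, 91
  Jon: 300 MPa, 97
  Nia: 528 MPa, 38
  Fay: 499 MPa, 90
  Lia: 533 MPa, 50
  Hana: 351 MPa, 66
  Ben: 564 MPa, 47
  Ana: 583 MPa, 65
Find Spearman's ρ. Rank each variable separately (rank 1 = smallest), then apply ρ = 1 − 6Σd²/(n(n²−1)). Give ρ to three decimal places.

Ranks of variable 1: 8, 1, 4, 3, 5, 2, 6, 7
Ranks of variable 2: 7, 8, 1, 6, 3, 5, 2, 4
d = r₁ − r₂: 1, -7, 3, -3, 2, -3, 4, 3
d²: 1, 49, 9, 9, 4, 9, 16, 9; Σd² = 106
ρ = 1 − 6·106/(8·63) = 1 − 636/504 = -0.262

-0.262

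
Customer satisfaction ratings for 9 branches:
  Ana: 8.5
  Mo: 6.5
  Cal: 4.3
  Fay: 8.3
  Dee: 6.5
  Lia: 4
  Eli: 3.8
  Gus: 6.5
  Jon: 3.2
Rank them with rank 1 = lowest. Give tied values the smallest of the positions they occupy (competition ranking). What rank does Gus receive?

Sorted (ascending): 3.2, 3.8, 4, 4.3, 6.5, 6.5, 6.5, 8.3, 8.5
The 3 values of 6.5 occupy positions 5–7 → each gets rank 5.
Gus has value 6.5 → rank 5.

5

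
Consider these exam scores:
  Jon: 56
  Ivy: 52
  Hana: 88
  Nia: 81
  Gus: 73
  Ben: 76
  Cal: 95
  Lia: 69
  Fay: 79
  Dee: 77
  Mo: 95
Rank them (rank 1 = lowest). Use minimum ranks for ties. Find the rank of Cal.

10

Sorted (ascending): 52, 56, 69, 73, 76, 77, 79, 81, 88, 95, 95
The 2 values of 95 occupy positions 10–11 → each gets rank 10.
Cal has value 95 → rank 10.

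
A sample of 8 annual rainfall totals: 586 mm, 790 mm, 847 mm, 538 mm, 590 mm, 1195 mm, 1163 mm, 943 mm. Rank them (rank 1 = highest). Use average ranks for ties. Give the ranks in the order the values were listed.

Sorted (descending): 1195, 1163, 943, 847, 790, 590, 586, 538
No ties — each value takes its position as its rank.

7, 5, 4, 8, 6, 1, 2, 3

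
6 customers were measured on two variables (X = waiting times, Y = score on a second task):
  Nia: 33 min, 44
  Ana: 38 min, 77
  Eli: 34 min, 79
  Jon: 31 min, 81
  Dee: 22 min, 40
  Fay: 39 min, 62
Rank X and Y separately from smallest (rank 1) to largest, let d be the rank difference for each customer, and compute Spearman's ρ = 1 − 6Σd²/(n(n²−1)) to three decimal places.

0.200

Ranks of variable 1: 3, 5, 4, 2, 1, 6
Ranks of variable 2: 2, 4, 5, 6, 1, 3
d = r₁ − r₂: 1, 1, -1, -4, 0, 3
d²: 1, 1, 1, 16, 0, 9; Σd² = 28
ρ = 1 − 6·28/(6·35) = 1 − 168/210 = 0.200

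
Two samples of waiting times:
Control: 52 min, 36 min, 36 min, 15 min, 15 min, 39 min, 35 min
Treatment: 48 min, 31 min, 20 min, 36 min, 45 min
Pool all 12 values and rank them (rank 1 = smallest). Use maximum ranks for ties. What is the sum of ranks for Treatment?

36

Sorted (ascending): 15, 15, 20, 31, 35, 36, 36, 36, 39, 45, 48, 52
The 2 values of 15 occupy positions 1–2 → each gets rank 2.
The 3 values of 36 occupy positions 6–8 → each gets rank 8.
Treatment values → pooled ranks: 48→11, 31→4, 20→3, 36→8, 45→10
Rank sum = 11 + 4 + 3 + 8 + 10 = 36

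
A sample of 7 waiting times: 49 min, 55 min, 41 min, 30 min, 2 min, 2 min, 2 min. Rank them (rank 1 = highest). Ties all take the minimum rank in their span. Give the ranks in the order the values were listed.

2, 1, 3, 4, 5, 5, 5

Sorted (descending): 55, 49, 41, 30, 2, 2, 2
The 3 values of 2 occupy positions 5–7 → each gets rank 5.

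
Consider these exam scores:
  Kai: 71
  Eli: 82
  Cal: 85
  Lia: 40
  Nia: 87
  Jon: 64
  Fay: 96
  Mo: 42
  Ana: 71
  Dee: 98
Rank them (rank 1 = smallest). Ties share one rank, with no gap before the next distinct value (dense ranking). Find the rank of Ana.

Sorted (ascending): 40, 42, 64, 71, 71, 82, 85, 87, 96, 98
The 2 values of 71 share dense rank 4.
Remaining distinct values take the next consecutive integers.
Ana has value 71 → rank 4.

4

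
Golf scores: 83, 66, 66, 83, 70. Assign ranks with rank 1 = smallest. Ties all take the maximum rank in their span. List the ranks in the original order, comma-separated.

5, 2, 2, 5, 3

Sorted (ascending): 66, 66, 70, 83, 83
The 2 values of 66 occupy positions 1–2 → each gets rank 2.
The 2 values of 83 occupy positions 4–5 → each gets rank 5.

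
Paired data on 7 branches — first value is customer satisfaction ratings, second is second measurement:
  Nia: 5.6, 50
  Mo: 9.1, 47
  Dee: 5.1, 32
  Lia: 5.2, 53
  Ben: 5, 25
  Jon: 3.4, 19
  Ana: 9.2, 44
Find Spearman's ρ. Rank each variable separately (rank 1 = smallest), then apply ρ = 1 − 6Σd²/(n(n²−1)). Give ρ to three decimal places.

Ranks of variable 1: 5, 6, 3, 4, 2, 1, 7
Ranks of variable 2: 6, 5, 3, 7, 2, 1, 4
d = r₁ − r₂: -1, 1, 0, -3, 0, 0, 3
d²: 1, 1, 0, 9, 0, 0, 9; Σd² = 20
ρ = 1 − 6·20/(7·48) = 1 − 120/336 = 0.643

0.643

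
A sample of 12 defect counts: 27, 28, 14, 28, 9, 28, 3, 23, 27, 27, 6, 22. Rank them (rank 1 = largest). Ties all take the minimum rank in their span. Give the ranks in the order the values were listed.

Sorted (descending): 28, 28, 28, 27, 27, 27, 23, 22, 14, 9, 6, 3
The 3 values of 28 occupy positions 1–3 → each gets rank 1.
The 3 values of 27 occupy positions 4–6 → each gets rank 4.

4, 1, 9, 1, 10, 1, 12, 7, 4, 4, 11, 8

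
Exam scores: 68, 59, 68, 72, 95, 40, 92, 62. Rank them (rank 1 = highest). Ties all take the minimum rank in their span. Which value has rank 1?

95

Sorted (descending): 95, 92, 72, 68, 68, 62, 59, 40
The 2 values of 68 occupy positions 4–5 → each gets rank 4.
Rank 1 → value 95.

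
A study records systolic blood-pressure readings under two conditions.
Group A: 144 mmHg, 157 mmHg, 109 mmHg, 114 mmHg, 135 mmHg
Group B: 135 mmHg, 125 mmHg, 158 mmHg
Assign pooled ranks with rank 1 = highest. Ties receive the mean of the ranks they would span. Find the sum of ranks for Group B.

11.5

Sorted (descending): 158, 157, 144, 135, 135, 125, 114, 109
The 2 values of 135 occupy positions 4–5 → average rank (4+5)/2 = 4.5.
Group B values → pooled ranks: 135→4.5, 125→6, 158→1
Rank sum = 4.5 + 6 + 1 = 11.5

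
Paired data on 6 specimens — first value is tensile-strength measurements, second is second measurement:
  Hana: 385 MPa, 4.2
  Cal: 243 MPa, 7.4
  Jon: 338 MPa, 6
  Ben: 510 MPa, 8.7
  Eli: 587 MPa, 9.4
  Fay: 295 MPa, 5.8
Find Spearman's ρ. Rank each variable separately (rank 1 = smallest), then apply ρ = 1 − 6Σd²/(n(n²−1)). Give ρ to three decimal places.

Ranks of variable 1: 4, 1, 3, 5, 6, 2
Ranks of variable 2: 1, 4, 3, 5, 6, 2
d = r₁ − r₂: 3, -3, 0, 0, 0, 0
d²: 9, 9, 0, 0, 0, 0; Σd² = 18
ρ = 1 − 6·18/(6·35) = 1 − 108/210 = 0.486

0.486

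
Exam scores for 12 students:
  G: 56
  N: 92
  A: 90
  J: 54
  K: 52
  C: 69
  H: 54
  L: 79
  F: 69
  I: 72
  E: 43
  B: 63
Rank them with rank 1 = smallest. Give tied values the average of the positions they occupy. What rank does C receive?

7.5

Sorted (ascending): 43, 52, 54, 54, 56, 63, 69, 69, 72, 79, 90, 92
The 2 values of 54 occupy positions 3–4 → average rank (3+4)/2 = 3.5.
The 2 values of 69 occupy positions 7–8 → average rank (7+8)/2 = 7.5.
C has value 69 → rank 7.5.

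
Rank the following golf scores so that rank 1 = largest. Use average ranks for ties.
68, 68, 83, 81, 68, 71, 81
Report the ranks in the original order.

6, 6, 1, 2.5, 6, 4, 2.5

Sorted (descending): 83, 81, 81, 71, 68, 68, 68
The 2 values of 81 occupy positions 2–3 → average rank (2+3)/2 = 2.5.
The 3 values of 68 occupy positions 5–7 → average rank 6.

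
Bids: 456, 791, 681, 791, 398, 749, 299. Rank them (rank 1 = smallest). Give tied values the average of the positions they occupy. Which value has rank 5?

749

Sorted (ascending): 299, 398, 456, 681, 749, 791, 791
The 2 values of 791 occupy positions 6–7 → average rank (6+7)/2 = 6.5.
Rank 5 → value 749.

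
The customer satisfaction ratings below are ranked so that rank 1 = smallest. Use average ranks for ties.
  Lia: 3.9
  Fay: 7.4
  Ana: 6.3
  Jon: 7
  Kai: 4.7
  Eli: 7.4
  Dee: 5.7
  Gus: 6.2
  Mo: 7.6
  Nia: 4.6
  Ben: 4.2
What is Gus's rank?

Sorted (ascending): 3.9, 4.2, 4.6, 4.7, 5.7, 6.2, 6.3, 7, 7.4, 7.4, 7.6
The 2 values of 7.4 occupy positions 9–10 → average rank (9+10)/2 = 9.5.
Gus has value 6.2 → rank 6.

6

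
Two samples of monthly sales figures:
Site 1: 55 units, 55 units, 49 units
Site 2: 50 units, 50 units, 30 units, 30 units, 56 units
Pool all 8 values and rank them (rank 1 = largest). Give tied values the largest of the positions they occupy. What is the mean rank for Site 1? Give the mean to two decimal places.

Sorted (descending): 56, 55, 55, 50, 50, 49, 30, 30
The 2 values of 55 occupy positions 2–3 → each gets rank 3.
The 2 values of 50 occupy positions 4–5 → each gets rank 5.
The 2 values of 30 occupy positions 7–8 → each gets rank 8.
Site 1 values → pooled ranks: 55→3, 55→3, 49→6
Mean rank = (3 + 3 + 6) / 3 = 4.00

4.00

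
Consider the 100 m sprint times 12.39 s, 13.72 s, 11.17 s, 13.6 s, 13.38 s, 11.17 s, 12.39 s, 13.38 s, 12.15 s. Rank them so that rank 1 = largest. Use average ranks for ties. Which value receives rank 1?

13.72

Sorted (descending): 13.72, 13.6, 13.38, 13.38, 12.39, 12.39, 12.15, 11.17, 11.17
The 2 values of 13.38 occupy positions 3–4 → average rank (3+4)/2 = 3.5.
The 2 values of 12.39 occupy positions 5–6 → average rank (5+6)/2 = 5.5.
The 2 values of 11.17 occupy positions 8–9 → average rank (8+9)/2 = 8.5.
Rank 1 → value 13.72.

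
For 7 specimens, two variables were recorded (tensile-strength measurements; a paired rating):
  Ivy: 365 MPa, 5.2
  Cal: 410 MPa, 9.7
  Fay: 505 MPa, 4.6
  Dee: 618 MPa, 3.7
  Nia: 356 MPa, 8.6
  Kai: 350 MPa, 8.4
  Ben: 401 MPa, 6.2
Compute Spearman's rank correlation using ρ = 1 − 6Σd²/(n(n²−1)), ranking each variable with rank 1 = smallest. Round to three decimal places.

Ranks of variable 1: 3, 5, 6, 7, 2, 1, 4
Ranks of variable 2: 3, 7, 2, 1, 6, 5, 4
d = r₁ − r₂: 0, -2, 4, 6, -4, -4, 0
d²: 0, 4, 16, 36, 16, 16, 0; Σd² = 88
ρ = 1 − 6·88/(7·48) = 1 − 528/336 = -0.571

-0.571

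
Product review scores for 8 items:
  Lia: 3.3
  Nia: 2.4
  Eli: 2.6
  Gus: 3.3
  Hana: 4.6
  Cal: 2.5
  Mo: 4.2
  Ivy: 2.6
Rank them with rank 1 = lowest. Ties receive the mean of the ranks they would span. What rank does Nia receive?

1

Sorted (ascending): 2.4, 2.5, 2.6, 2.6, 3.3, 3.3, 4.2, 4.6
The 2 values of 2.6 occupy positions 3–4 → average rank (3+4)/2 = 3.5.
The 2 values of 3.3 occupy positions 5–6 → average rank (5+6)/2 = 5.5.
Nia has value 2.4 → rank 1.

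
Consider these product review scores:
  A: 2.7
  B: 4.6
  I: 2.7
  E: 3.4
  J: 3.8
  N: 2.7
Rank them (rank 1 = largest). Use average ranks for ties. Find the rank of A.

5

Sorted (descending): 4.6, 3.8, 3.4, 2.7, 2.7, 2.7
The 3 values of 2.7 occupy positions 4–6 → average rank 5.
A has value 2.7 → rank 5.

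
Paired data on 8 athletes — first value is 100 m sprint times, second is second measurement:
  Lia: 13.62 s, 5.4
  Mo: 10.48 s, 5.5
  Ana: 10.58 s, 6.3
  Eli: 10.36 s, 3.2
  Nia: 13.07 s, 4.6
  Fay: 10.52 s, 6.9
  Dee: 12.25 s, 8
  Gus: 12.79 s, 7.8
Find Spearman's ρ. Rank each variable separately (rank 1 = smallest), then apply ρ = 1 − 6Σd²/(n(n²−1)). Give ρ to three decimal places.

0.119

Ranks of variable 1: 8, 2, 4, 1, 7, 3, 5, 6
Ranks of variable 2: 3, 4, 5, 1, 2, 6, 8, 7
d = r₁ − r₂: 5, -2, -1, 0, 5, -3, -3, -1
d²: 25, 4, 1, 0, 25, 9, 9, 1; Σd² = 74
ρ = 1 − 6·74/(8·63) = 1 − 444/504 = 0.119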